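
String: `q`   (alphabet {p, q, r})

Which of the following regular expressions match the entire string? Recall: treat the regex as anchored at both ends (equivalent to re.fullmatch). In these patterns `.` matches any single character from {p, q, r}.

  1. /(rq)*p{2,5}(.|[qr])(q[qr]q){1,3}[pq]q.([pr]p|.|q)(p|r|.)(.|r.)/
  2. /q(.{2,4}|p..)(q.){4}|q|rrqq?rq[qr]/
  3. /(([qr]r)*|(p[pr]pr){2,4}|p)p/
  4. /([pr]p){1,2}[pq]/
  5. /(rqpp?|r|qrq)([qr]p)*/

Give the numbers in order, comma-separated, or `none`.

2

1 → no match
2 → match
3 → no match — must end with `p`
4 → no match
5 → no match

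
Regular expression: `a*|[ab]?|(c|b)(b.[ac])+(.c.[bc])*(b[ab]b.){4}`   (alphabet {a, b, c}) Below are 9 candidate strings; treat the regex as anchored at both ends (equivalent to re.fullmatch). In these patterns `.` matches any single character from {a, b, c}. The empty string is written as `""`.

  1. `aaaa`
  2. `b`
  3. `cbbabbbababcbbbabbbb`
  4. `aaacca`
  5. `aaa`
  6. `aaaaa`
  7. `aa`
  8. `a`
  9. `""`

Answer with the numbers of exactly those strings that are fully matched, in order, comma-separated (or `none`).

1. `aaaa` → match
2. `b` → match
3 → match
4. `aaacca` → no match
5. `aaa` → match
6. `aaaaa` → match
7. `aa` → match
8. `a` → match
9. `""` → match

1, 2, 3, 5, 6, 7, 8, 9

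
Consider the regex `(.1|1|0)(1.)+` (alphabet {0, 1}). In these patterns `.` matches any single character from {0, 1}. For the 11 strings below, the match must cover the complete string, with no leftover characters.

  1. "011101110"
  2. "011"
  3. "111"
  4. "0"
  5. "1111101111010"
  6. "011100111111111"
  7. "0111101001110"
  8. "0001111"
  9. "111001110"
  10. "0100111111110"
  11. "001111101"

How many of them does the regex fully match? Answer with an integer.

3

1. "011101110" → match
2. "011" → match
3. "111" → match
4. "0" → no match
5 → no match
6 → no match
7 → no match
8. "0001111" → no match
9. "111001110" → no match
10 → no match
11. "001111101" → no match
Total matched: 3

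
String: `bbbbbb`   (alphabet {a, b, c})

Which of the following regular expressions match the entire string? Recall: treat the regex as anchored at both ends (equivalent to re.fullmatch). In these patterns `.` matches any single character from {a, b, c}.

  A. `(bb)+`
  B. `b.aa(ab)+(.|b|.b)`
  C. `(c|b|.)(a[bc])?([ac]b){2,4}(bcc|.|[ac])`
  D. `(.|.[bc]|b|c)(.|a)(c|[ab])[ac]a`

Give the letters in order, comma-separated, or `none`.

A → match
B → no match
C → no match
D → no match — must end with `a`

A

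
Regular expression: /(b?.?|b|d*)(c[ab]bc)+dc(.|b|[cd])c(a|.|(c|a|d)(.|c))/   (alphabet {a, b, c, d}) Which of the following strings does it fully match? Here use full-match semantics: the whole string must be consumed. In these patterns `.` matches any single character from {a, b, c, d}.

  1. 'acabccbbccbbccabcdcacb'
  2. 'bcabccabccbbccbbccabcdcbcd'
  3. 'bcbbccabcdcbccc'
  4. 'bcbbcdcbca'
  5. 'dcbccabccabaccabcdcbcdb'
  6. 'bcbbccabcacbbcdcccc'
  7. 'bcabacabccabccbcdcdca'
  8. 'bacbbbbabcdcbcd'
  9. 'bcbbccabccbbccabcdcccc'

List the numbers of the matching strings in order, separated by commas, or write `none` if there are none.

1, 2, 3, 4, 9

1 → match
2 → match
3 → match
4 → match
5 → no match
6 → no match
7 → no match
8 → no match
9 → match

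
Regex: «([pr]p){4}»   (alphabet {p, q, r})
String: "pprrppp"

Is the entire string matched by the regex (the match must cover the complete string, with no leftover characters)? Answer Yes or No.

No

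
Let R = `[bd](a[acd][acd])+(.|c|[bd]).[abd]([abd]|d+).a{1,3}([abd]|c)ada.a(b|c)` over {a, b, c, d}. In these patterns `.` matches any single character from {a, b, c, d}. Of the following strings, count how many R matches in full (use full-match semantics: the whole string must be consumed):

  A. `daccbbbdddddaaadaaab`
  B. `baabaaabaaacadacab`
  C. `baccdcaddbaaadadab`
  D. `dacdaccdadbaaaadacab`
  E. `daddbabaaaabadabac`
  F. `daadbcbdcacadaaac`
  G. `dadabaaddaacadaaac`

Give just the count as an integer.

6

A → match
B → no match
C → match
D → match
E → match
F → match
G → match
Total matched: 6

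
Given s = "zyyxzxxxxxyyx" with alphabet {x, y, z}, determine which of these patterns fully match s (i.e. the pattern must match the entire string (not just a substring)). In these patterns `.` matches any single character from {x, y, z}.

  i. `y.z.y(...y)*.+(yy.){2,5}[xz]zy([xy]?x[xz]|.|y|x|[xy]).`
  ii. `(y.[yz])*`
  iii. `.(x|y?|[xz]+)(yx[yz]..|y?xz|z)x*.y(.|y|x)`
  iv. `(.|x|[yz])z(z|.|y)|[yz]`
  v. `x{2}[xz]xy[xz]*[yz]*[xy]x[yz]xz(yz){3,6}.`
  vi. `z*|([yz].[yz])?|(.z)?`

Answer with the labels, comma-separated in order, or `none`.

iii

i → no match — must start with "y"
ii → no match
iii → match
iv → no match
v → no match — must start with "x"
vi → no match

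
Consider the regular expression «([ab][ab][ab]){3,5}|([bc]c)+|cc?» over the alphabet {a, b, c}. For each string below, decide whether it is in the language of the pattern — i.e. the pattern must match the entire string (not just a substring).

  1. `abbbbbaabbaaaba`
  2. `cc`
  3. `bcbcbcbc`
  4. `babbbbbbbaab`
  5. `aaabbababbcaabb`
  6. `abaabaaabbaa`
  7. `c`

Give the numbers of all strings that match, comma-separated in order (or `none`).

1, 2, 3, 4, 6, 7

1 → match
2 → match
3 → match
4 → match
5 → no match
6 → match
7 → match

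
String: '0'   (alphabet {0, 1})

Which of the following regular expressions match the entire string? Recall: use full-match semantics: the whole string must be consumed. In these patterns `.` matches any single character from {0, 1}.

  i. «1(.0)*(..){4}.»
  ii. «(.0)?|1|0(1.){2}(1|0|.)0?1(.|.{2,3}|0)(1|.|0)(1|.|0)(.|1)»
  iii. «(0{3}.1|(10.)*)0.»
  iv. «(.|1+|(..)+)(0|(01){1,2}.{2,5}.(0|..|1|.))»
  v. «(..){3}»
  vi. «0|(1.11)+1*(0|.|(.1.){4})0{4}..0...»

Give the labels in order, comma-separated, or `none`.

i → no match — must start with '1'
ii → no match
iii → no match
iv → no match
v → no match
vi → match

vi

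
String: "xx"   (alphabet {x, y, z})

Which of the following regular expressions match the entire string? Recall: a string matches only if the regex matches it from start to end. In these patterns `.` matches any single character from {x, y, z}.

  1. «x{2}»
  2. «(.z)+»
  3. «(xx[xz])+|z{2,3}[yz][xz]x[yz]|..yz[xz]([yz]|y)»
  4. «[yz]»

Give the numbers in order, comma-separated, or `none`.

1 → match
2 → no match — must end with "z"
3 → no match
4 → no match

1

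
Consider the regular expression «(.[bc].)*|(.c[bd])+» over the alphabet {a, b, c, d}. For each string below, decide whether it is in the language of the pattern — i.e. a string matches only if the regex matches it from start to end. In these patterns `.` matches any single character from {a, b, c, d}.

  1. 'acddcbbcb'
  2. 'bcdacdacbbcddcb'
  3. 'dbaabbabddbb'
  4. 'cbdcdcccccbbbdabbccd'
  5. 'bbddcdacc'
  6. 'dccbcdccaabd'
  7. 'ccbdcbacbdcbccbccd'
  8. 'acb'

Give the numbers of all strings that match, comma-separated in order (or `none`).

1, 2, 3, 5, 6, 7, 8

1 → match
2 → match
3 → match
4 → no match
5 → match
6 → match
7 → match
8 → match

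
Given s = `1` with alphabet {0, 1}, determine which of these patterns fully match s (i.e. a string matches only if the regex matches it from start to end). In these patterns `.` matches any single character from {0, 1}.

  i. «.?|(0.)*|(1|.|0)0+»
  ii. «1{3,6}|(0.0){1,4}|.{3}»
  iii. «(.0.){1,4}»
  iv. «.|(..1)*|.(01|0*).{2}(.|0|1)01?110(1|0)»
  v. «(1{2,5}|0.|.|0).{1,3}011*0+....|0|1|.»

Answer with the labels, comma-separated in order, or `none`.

i → match
ii → no match
iii → no match
iv → match
v → match

i, iv, v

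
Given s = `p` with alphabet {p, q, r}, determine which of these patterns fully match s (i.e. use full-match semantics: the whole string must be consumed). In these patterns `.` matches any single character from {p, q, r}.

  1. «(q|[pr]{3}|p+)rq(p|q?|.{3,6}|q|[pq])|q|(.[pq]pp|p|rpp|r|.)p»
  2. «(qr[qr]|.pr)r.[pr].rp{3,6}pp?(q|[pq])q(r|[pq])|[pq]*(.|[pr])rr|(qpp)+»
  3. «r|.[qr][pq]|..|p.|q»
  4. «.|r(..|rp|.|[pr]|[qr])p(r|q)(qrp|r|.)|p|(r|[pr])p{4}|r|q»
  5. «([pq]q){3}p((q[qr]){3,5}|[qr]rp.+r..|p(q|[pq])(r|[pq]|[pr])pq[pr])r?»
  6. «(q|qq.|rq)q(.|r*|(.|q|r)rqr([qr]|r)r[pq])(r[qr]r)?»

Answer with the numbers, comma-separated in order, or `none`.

4

1 → no match
2 → no match
3 → no match
4 → match
5 → no match
6 → no match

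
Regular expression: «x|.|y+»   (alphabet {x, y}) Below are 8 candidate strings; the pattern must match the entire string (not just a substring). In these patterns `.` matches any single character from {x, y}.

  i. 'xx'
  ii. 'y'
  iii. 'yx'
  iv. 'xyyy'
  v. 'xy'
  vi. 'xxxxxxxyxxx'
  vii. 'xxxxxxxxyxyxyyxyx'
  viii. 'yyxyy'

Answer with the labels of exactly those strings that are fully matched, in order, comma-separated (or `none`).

ii

i. 'xx' → no match
ii. 'y' → match
iii. 'yx' → no match
iv. 'xyyy' → no match
v. 'xy' → no match
vi. 'xxxxxxxyxxx' → no match
vii → no match
viii. 'yyxyy' → no match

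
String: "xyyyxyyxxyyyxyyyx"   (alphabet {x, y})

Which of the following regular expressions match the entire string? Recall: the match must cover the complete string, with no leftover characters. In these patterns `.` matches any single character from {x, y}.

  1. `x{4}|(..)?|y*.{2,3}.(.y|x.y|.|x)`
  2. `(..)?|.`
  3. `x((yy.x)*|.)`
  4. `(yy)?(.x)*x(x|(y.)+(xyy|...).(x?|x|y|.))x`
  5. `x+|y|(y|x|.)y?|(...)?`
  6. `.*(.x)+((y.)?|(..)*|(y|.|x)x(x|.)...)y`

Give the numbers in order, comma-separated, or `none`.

1 → no match
2 → no match
3 → match
4 → no match
5 → no match
6 → no match — must end with "y"

3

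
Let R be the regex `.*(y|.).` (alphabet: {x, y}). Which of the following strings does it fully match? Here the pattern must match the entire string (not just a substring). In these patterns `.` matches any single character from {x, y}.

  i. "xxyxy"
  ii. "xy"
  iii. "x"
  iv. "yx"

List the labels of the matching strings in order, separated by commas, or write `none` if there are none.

i. "xxyxy" → match
ii. "xy" → match
iii. "x" → no match
iv. "yx" → match

i, ii, iv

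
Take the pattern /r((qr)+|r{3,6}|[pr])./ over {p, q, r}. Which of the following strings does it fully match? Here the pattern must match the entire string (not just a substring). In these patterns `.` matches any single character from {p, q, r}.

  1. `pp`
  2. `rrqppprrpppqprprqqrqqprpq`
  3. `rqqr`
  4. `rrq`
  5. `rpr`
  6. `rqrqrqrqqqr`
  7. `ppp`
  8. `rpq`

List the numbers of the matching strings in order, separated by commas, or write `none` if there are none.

1 → no match — must start with `r`
2 → no match
3 → no match
4 → match
5 → match
6 → no match
7 → no match — must start with `r`
8 → match

4, 5, 8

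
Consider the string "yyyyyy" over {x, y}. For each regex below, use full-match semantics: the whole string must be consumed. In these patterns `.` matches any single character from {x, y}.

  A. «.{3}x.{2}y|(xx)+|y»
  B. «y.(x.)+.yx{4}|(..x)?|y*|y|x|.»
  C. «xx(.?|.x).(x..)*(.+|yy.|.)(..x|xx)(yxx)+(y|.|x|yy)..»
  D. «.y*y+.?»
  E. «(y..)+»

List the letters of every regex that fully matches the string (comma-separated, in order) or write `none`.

B, D, E

A → no match
B → match
C → no match — must start with "xx"
D → match
E → match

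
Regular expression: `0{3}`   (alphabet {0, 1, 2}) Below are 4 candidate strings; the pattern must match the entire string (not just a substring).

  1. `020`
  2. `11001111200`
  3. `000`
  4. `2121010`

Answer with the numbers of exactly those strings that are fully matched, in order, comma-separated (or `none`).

3

1 → no match
2 → no match — must start with `0`
3 → match
4 → no match — must start with `0`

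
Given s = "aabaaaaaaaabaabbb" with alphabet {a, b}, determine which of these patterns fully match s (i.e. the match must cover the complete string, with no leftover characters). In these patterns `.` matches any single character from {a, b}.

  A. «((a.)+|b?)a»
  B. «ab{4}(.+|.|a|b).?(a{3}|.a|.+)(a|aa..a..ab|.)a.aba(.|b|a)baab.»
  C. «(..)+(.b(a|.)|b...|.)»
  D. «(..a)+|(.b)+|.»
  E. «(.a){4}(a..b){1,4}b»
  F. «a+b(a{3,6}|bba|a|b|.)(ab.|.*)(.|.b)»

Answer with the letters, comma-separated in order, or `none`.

A → no match — must end with "a"
B → no match — must start with "ab"
C → match
D → no match
E → match
F → match

C, E, F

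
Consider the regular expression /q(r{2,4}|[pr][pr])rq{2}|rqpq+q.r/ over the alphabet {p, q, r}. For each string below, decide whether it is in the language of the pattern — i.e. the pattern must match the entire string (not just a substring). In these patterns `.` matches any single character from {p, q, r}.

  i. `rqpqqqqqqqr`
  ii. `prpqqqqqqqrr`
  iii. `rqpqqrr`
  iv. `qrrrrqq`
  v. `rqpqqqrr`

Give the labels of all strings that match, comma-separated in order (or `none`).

i, iii, iv, v

i. `rqpqqqqqqqr` → match
ii. `prpqqqqqqqrr` → no match
iii. `rqpqqrr` → match
iv. `qrrrrqq` → match
v. `rqpqqqrr` → match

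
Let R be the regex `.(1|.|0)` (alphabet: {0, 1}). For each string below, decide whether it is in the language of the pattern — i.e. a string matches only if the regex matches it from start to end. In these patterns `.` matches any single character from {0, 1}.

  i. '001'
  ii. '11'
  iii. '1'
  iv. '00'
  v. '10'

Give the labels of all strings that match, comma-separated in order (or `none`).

ii, iv, v

i. '001' → no match
ii. '11' → match
iii. '1' → no match
iv. '00' → match
v. '10' → match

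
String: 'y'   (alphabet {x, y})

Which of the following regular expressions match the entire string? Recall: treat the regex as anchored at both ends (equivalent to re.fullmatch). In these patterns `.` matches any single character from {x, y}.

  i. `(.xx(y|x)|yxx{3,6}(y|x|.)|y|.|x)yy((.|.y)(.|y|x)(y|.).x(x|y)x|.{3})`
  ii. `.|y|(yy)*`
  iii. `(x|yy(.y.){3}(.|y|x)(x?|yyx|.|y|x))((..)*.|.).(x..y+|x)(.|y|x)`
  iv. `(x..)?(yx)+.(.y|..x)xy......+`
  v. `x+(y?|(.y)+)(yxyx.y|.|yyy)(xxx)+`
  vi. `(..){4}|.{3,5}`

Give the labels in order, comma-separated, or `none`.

ii

i → no match
ii → match
iii → no match
iv → no match
v → no match — must start with 'x'
vi → no match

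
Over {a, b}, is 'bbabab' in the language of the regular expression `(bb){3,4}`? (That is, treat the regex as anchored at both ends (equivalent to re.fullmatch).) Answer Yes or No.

No

Every match must end with 'bb', but 'bbabab' does not.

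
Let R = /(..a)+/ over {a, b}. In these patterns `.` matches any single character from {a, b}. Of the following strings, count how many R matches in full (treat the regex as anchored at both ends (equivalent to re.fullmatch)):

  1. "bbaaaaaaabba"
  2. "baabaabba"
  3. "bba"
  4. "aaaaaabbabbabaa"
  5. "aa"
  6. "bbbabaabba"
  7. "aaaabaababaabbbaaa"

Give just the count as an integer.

4

1 → match
2 → match
3 → match
4 → match
5 → no match
6 → no match
7 → no match
Total matched: 4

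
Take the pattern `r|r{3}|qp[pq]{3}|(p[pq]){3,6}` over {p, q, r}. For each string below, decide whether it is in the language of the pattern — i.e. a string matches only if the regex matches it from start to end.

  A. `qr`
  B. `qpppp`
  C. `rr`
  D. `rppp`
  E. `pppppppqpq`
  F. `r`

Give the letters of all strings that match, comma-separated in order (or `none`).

A. `qr` → no match
B. `qpppp` → match
C. `rr` → no match
D. `rppp` → no match
E. `pppppppqpq` → match
F. `r` → match

B, E, F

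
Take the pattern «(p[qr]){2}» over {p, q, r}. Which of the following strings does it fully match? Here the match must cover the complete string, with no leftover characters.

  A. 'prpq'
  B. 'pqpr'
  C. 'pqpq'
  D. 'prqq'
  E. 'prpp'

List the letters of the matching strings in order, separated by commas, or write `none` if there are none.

A, B, C

A → match
B → match
C → match
D → no match
E → no match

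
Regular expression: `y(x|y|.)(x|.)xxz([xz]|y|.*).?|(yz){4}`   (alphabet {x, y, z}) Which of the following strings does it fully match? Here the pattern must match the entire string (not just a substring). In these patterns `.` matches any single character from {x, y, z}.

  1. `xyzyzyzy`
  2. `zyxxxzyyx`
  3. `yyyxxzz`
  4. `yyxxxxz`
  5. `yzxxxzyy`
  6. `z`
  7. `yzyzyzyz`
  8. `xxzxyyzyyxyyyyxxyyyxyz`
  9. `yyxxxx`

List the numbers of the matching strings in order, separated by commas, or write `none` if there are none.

1 → no match
2 → no match
3 → match
4 → no match
5 → match
6 → no match
7 → match
8 → no match
9 → no match

3, 5, 7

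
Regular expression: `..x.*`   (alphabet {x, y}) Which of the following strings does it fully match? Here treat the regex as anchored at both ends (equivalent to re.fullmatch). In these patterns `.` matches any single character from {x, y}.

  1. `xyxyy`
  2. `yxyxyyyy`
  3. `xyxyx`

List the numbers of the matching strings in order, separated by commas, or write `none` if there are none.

1, 3

1 → match
2 → no match
3 → match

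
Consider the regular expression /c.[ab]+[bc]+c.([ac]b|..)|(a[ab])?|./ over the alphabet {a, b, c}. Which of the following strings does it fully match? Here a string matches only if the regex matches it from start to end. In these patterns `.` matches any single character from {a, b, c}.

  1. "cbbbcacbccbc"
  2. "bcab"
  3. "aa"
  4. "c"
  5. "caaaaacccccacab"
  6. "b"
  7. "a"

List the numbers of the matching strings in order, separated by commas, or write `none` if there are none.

3, 4, 6, 7

1 → no match
2 → no match
3 → match
4 → match
5 → no match
6 → match
7 → match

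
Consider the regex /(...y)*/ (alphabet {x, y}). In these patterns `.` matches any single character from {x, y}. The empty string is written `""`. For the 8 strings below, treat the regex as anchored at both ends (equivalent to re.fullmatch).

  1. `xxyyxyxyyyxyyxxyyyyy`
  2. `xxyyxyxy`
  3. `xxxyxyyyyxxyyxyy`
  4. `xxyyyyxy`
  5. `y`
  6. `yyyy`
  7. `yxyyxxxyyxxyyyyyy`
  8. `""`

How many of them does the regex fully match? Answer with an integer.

1 → match
2. `xxyyxyxy` → match
3 → match
4. `xxyyyyxy` → match
5. `y` → no match
6. `yyyy` → match
7 → no match
8. `""` → match
Total matched: 6

6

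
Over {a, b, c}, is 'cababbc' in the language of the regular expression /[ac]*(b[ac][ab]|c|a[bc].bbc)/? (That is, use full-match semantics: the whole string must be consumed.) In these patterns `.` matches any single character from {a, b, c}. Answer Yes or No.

Yes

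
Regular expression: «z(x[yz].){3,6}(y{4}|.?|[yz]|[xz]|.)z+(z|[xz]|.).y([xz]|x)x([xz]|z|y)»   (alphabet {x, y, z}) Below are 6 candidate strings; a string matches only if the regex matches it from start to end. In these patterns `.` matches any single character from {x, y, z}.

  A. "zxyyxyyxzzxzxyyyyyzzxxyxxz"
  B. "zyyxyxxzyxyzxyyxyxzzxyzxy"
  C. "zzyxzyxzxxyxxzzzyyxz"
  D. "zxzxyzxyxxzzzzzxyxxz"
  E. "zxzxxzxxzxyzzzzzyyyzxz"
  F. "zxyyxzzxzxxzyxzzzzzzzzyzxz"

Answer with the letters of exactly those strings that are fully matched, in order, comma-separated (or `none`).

E, F

A → no match
B → no match — must start with "zx"
C → no match — must start with "zx"
D → no match
E → match
F → match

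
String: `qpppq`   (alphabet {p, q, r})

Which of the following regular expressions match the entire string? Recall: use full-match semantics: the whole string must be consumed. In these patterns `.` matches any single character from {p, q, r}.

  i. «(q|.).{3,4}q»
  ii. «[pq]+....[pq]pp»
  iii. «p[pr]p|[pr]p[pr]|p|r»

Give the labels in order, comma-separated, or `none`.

i → match
ii → no match — must end with `pp`
iii → no match

i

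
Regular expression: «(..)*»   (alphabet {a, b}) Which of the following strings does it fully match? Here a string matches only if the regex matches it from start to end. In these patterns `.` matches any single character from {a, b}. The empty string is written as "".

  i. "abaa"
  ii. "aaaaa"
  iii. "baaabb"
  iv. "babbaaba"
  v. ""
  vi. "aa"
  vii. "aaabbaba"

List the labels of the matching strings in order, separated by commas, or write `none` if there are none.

i, iii, iv, v, vi, vii

i → match
ii → no match
iii → match
iv → match
v → match
vi → match
vii → match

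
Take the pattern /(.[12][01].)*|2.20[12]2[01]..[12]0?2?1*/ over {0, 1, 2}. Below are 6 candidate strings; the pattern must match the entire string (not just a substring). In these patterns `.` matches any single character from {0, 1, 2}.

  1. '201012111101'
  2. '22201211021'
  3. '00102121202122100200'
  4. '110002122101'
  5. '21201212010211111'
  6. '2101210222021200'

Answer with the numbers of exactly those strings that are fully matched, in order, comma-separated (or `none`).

2, 4, 5, 6

1. '201012111101' → no match
2. '22201211021' → match
3 → no match
4. '110002122101' → match
5 → match
6 → match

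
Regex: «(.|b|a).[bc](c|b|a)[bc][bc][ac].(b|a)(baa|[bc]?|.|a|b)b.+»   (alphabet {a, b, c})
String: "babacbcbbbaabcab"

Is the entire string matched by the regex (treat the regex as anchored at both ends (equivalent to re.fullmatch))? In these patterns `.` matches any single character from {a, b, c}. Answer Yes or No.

Yes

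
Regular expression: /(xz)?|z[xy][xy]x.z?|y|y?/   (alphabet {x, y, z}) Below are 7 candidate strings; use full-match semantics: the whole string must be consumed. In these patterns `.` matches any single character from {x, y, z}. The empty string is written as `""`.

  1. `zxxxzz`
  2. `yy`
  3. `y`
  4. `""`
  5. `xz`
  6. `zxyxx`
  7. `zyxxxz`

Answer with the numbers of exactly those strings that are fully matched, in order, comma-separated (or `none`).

1, 3, 4, 5, 6, 7

1 → match
2 → no match
3 → match
4 → match
5 → match
6 → match
7 → match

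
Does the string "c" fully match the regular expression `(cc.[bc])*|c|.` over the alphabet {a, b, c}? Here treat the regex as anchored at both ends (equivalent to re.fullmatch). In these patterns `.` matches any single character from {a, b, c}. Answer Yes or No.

Yes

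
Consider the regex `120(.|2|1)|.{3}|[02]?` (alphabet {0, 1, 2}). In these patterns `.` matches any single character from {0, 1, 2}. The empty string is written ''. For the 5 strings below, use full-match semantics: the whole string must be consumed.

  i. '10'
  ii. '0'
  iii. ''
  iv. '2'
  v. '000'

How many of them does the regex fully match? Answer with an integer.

4

i. '10' → no match
ii. '0' → match
iii. '' → match
iv. '2' → match
v. '000' → match
Total matched: 4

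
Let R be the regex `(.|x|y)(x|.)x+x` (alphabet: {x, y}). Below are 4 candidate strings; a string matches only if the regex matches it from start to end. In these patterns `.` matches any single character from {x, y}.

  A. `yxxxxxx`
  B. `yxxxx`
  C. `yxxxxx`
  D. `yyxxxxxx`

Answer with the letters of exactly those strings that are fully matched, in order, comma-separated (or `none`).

A. `yxxxxxx` → match
B. `yxxxx` → match
C. `yxxxxx` → match
D. `yyxxxxxx` → match

A, B, C, D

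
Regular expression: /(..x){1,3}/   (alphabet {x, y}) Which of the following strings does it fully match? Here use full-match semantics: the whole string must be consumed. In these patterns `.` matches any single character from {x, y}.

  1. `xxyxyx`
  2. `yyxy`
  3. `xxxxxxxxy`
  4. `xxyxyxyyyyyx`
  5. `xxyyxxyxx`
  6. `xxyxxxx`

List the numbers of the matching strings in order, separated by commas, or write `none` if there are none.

1 → no match
2 → no match — must end with `x`
3 → no match — must end with `x`
4 → no match
5 → no match
6 → no match

none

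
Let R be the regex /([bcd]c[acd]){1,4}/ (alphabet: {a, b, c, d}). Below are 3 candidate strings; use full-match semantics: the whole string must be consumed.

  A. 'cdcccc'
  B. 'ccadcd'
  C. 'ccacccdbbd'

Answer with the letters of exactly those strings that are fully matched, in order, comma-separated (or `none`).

B

A. 'cdcccc' → no match
B. 'ccadcd' → match
C. 'ccacccdbbd' → no match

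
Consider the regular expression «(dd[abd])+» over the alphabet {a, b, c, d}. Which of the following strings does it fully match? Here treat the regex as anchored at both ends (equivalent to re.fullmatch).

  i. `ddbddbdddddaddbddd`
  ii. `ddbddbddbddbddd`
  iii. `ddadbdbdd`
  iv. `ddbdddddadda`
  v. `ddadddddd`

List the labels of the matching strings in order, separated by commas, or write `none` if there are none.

i, ii, iv, v

i → match
ii → match
iii → no match
iv → match
v → match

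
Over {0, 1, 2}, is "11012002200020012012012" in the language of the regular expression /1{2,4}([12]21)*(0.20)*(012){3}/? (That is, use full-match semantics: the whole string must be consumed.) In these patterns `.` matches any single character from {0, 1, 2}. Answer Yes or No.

Yes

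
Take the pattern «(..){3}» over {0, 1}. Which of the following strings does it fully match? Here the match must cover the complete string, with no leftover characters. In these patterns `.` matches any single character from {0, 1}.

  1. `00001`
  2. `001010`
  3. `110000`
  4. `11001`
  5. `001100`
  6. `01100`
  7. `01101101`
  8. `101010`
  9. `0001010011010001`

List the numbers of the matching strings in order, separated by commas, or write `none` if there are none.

2, 3, 5, 8

1 → no match
2 → match
3 → match
4 → no match
5 → match
6 → no match
7 → no match
8 → match
9 → no match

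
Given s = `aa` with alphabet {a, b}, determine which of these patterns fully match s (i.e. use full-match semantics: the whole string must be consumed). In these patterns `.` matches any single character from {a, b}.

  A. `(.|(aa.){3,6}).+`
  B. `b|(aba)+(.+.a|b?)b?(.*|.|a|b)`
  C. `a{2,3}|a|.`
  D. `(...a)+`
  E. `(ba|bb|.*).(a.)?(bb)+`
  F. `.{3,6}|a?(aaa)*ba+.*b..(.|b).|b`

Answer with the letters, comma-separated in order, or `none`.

A → match
B → no match
C → match
D → no match
E → no match — must end with `bb`
F → no match

A, C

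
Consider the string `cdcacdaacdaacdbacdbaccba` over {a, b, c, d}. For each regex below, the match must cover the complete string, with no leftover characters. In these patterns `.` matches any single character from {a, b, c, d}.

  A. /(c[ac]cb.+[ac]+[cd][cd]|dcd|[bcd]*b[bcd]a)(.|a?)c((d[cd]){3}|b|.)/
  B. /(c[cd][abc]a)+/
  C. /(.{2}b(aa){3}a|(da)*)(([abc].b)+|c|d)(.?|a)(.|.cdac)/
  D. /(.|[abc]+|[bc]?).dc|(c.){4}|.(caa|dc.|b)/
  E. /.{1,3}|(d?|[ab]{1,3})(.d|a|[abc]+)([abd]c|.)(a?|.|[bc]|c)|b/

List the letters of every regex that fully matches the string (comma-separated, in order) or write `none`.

A → no match
B → match
C → no match
D → no match
E → no match

B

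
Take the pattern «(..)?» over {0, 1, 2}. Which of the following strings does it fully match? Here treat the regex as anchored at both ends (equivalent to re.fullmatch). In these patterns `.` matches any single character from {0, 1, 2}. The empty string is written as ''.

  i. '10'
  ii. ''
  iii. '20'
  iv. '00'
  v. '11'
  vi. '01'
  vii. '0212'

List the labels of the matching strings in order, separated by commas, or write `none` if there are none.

i → match
ii → match
iii → match
iv → match
v → match
vi → match
vii → no match

i, ii, iii, iv, v, vi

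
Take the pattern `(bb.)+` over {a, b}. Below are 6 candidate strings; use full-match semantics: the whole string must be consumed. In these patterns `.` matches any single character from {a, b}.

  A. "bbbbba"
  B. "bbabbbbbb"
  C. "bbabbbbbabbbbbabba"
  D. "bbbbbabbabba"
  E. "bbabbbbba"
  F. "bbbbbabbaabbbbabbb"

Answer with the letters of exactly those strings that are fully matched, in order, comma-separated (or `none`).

A → match
B → match
C → match
D → match
E → match
F → no match

A, B, C, D, E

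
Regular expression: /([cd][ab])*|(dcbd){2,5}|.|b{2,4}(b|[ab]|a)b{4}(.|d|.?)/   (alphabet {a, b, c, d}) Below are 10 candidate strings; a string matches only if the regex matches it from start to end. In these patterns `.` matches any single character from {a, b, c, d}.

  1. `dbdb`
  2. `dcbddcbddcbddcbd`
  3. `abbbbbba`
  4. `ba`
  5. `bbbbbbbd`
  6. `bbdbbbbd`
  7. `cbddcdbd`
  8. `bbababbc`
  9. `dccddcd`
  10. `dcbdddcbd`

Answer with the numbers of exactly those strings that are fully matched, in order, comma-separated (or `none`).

1, 2, 5

1 → match
2 → match
3 → no match
4 → no match
5 → match
6 → no match
7 → no match
8 → no match
9 → no match
10 → no match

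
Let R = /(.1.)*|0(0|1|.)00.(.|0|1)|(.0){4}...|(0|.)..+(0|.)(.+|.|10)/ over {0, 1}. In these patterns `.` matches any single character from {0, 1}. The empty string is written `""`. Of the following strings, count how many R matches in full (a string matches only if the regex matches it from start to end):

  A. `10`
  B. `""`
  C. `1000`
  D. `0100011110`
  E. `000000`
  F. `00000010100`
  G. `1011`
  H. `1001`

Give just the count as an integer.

A → no match
B → match
C → no match
D → match
E → match
F → match
G → no match
H → no match
Total matched: 4

4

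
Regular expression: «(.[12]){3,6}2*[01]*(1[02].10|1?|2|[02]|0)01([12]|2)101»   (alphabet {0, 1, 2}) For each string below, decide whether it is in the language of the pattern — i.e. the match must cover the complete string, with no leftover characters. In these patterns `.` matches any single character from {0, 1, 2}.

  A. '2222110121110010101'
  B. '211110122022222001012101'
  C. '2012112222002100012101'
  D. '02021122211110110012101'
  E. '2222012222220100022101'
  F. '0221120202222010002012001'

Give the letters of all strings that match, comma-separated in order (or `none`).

D

A → no match
B → no match
C → no match
D → match
E → no match
F → no match — must end with '101'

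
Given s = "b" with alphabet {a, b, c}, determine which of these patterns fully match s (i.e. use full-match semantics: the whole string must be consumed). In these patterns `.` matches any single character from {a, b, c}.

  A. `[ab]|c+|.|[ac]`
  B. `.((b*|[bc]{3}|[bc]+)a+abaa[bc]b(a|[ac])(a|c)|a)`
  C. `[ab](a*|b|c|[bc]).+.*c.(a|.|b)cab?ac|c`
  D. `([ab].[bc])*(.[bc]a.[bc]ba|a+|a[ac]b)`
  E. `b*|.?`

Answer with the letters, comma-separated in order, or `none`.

A → match
B → no match
C → no match
D → no match
E → match

A, E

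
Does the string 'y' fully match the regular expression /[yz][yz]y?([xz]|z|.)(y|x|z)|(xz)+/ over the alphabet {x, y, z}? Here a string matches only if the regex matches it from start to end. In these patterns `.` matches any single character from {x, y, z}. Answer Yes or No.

No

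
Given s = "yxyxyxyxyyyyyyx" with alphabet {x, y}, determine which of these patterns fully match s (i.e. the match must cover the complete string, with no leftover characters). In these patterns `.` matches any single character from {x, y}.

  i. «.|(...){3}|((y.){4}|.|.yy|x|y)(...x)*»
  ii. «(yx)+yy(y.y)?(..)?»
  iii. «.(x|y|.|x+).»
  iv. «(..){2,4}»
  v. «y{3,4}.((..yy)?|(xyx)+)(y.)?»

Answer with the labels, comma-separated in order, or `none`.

i → no match
ii → match
iii → no match
iv → no match
v → no match

ii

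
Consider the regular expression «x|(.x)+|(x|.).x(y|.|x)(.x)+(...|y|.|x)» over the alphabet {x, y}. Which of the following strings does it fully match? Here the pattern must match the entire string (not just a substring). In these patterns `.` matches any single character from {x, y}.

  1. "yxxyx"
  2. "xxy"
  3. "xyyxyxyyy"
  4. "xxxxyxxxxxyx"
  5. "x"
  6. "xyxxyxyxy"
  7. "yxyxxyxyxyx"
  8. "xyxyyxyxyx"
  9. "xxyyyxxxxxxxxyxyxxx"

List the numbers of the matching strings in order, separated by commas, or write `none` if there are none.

4, 5, 6

1 → no match
2 → no match
3 → no match
4 → match
5 → match
6 → match
7 → no match
8 → no match
9 → no match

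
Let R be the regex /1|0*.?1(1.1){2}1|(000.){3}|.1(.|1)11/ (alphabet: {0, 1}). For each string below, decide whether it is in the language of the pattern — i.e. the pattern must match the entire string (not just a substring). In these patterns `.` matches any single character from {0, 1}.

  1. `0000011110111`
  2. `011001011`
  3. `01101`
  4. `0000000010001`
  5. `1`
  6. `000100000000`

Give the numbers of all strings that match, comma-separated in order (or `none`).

5, 6

1 → no match
2 → no match
3 → no match
4 → no match
5 → match
6 → match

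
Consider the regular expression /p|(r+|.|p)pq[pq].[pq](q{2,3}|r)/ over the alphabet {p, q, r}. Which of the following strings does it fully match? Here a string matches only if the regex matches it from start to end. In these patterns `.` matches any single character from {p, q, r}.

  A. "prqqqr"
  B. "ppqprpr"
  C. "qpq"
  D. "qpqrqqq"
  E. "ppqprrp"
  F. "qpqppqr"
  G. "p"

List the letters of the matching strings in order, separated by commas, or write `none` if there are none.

B, F, G

A. "prqqqr" → no match
B. "ppqprpr" → match
C. "qpq" → no match
D. "qpqrqqq" → no match
E. "ppqprrp" → no match
F. "qpqppqr" → match
G. "p" → match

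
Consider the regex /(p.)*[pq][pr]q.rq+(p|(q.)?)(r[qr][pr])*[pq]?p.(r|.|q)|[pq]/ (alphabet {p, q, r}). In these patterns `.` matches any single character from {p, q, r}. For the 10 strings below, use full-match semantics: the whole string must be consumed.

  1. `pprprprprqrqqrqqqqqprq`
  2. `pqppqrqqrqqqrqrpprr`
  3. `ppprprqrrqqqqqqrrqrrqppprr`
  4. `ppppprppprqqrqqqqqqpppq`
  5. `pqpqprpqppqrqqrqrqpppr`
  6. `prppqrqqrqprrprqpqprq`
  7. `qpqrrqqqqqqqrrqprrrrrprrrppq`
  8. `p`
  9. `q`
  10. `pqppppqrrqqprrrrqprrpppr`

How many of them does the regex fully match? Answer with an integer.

1 → no match
2 → match
3 → match
4 → match
5 → match
6 → match
7 → match
8 → match
9 → match
10 → match
Total matched: 9

9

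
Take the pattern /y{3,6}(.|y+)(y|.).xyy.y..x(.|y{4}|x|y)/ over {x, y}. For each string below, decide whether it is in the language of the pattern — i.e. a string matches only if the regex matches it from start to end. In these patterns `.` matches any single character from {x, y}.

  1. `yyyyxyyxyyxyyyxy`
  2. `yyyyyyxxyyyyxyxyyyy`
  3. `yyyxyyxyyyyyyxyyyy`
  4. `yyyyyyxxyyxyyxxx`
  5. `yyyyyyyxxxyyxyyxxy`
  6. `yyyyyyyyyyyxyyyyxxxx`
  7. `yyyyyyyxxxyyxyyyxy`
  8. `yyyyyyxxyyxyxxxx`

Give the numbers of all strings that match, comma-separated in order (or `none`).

1, 2, 3, 4, 5, 6, 7, 8

1 → match
2 → match
3 → match
4 → match
5 → match
6 → match
7 → match
8 → match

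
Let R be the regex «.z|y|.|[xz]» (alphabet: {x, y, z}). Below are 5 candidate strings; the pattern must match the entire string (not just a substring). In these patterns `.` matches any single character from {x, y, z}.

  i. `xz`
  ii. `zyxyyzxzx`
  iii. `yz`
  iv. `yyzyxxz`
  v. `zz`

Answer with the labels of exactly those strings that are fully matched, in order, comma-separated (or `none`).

i → match
ii → no match
iii → match
iv → no match
v → match

i, iii, v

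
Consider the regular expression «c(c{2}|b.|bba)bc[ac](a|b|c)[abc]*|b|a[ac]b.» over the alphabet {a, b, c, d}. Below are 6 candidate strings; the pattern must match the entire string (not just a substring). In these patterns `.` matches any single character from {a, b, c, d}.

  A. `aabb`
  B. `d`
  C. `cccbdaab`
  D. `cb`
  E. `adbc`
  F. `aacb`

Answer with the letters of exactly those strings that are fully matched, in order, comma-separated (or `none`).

A. `aabb` → match
B. `d` → no match
C. `cccbdaab` → no match
D. `cb` → no match
E. `adbc` → no match
F. `aacb` → no match

A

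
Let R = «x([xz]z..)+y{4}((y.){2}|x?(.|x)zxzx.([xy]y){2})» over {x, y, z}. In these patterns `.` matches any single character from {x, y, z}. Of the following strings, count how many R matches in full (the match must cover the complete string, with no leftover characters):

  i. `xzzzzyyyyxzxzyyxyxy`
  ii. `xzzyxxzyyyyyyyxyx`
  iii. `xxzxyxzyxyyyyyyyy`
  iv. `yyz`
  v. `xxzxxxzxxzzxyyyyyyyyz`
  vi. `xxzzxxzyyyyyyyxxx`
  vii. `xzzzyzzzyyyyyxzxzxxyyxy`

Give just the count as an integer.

i → no match
ii → match
iii → match
iv. `yyz` → no match — must start with `x`
v → match
vi → no match
vii → match
Total matched: 4

4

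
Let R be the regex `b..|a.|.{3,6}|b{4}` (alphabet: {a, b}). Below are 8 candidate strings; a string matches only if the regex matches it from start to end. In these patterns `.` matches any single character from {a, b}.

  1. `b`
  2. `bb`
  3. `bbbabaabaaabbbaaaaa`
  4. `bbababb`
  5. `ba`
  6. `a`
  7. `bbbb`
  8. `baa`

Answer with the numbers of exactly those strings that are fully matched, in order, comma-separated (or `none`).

1 → no match
2 → no match
3 → no match
4 → no match
5 → no match
6 → no match
7 → match
8 → match

7, 8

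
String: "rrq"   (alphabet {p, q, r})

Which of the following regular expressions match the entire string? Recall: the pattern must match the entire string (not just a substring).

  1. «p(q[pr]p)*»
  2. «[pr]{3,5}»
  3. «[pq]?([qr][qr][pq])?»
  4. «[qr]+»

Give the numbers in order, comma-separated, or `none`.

3, 4

1 → no match — must start with "p"
2 → no match
3 → match
4 → match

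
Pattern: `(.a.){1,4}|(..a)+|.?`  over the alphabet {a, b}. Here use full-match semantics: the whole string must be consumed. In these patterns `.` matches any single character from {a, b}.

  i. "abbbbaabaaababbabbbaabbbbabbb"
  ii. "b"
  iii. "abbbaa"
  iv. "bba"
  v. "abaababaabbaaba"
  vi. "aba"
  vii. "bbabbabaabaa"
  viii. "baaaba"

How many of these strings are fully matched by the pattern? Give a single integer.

6

i → no match
ii → match
iii → no match
iv → match
v → match
vi → match
vii → match
viii → match
Total matched: 6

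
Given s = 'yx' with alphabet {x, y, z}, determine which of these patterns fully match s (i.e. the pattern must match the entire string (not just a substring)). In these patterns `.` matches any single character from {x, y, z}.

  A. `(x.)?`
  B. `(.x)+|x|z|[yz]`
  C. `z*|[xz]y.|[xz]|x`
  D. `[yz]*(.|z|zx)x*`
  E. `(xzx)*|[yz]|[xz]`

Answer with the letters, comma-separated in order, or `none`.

A → no match
B → match
C → no match
D → match
E → no match

B, D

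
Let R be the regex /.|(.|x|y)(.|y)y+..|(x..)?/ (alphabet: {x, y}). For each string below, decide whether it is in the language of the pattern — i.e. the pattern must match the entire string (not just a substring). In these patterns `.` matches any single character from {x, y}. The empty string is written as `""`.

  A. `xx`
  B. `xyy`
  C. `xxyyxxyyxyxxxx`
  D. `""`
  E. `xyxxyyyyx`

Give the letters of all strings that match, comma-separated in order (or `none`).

B, D

A → no match
B → match
C → no match
D → match
E → no match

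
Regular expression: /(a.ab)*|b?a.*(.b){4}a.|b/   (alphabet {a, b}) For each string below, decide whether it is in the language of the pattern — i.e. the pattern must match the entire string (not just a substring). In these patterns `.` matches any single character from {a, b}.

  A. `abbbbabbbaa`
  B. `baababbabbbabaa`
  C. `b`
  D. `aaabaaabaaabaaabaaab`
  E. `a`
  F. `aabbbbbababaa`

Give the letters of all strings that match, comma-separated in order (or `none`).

A, B, C, D, F

A → match
B → match
C → match
D → match
E → no match
F → match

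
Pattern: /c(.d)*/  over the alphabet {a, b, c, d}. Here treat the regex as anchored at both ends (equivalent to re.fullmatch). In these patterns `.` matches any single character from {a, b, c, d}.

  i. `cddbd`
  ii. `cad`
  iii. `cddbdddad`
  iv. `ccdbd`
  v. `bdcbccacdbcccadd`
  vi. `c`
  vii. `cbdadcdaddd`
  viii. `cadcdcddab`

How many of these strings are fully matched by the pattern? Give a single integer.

6

i. `cddbd` → match
ii. `cad` → match
iii. `cddbdddad` → match
iv. `ccdbd` → match
v → no match — must start with `c`
vi. `c` → match
vii. `cbdadcdaddd` → match
viii. `cadcdcddab` → no match
Total matched: 6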